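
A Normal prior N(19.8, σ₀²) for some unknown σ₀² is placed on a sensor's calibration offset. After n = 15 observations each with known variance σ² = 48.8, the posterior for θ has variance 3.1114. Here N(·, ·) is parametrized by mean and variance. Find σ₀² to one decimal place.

For the Normal–Normal model with known σ², precisions add: τ_n = τ₀ + n/σ².
So 1/σ₀² = 1/3.1114 − 15/48.8 = 0.321399 − 0.307377 = 0.014022.
Hence σ₀² = 1/0.014022 ≈ 71.3.

σ₀² = 71.3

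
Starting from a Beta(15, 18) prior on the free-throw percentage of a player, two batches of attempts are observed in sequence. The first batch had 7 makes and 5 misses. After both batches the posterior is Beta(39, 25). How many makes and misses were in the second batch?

Sequential conjugate updates are equivalent to a single update on the pooled data, so total successes = posterior α − prior α and total failures = posterior β − prior β.
Total across both batches: 39−15=24 makes, 25−18=7 misses.
Subtract the first batch: 24−7=17 makes and 7−5=2 misses.

17 makes and 2 misses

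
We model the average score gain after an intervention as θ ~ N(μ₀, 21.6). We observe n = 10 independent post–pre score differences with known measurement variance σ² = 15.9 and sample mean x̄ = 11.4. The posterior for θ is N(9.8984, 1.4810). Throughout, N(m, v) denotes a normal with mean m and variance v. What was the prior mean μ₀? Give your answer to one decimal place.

With known observation variance, the Normal–Normal posterior has precision τ_n = τ₀ + n/σ² and mean μ_n = (τ₀μ₀ + (n/σ²)x̄)/τ_n.
Here τ₀ = 1/21.6 = 0.046296 and τ_data = 10/15.9 = 0.628931, so τ_n = 0.675227.
Rearranging for μ₀: μ₀ = (μ_n·τ_n − τ_data·x̄)/τ₀ = (9.8984·0.675227 − 0.628931·11.4) / 0.046296 = -0.486146/0.046296 ≈ -10.5.

μ₀ = -10.5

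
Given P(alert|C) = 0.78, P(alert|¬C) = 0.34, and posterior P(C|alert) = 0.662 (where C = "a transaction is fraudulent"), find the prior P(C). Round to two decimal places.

Bayes' rule in odds form gives O(C|E) = O(C)·[P(E|C)/P(E|¬C)], hence O(C) = O(C|E)/LR.
Posterior odds = 0.662/(1−0.662) = 1.9586. LR = 0.78/0.34 = 2.2941.
Prior odds = 1.9586/2.2941 = 0.8538, so P(C) = 0.8538/(1+0.8538) ≈ 0.46.

P(C) = 0.46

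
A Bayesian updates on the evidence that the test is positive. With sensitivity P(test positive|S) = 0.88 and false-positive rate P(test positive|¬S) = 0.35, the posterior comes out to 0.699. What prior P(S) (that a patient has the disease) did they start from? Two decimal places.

P(S) = 0.48

In odds form, posterior odds = prior odds × likelihood ratio, so prior odds = posterior odds ÷ LR.
Posterior odds = 0.699/(1−0.699) = 2.3223. LR = 0.88/0.35 = 2.5143.
Prior odds = 2.3223/2.5143 = 0.9236, so P(S) = 0.9236/(1+0.9236) ≈ 0.48.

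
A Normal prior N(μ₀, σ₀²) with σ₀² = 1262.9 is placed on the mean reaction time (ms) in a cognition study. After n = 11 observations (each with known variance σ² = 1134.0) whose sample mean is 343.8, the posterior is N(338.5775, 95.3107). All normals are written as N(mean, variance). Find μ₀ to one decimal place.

The posterior mean is a precision-weighted average: μ_n = (τ₀μ₀ + τ_data·x̄)/(τ₀+τ_data), with τ₀=1/σ₀² and τ_data=n/σ².
Here τ₀ = 1/1262.9 = 0.000792 and τ_data = 11/1134.0 = 0.009700, so τ_n = 0.010492.
Rearranging for μ₀: μ₀ = (μ_n·τ_n − τ_data·x̄)/τ₀ = (338.5775·0.010492 − 0.009700·343.8) / 0.000792 = 0.217495/0.000792 ≈ 274.6.

μ₀ = 274.6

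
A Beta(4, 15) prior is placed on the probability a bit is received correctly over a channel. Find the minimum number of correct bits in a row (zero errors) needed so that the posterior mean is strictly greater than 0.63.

k = 22

After k correct bits and 0 errors the posterior is Beta(4+k, 15), with mean (4+k)/(4+15+k).
Set (4+k)/(19+k) > 0.63 and solve: k > (0.63·19 − 4)/(1 − 0.63) = 21.541.
The smallest integer exceeding 21.541 is 22.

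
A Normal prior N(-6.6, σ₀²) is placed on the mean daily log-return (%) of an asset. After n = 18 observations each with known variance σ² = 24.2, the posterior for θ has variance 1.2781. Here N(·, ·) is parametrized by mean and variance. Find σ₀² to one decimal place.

For the Normal–Normal model with known σ², precisions add: τ_n = τ₀ + n/σ².
So 1/σ₀² = 1/1.2781 − 18/24.2 = 0.782411 − 0.743802 = 0.038609.
Hence σ₀² = 1/0.038609 ≈ 25.9.

σ₀² = 25.9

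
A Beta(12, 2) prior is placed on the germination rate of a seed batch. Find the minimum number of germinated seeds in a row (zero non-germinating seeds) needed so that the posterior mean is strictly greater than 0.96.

k = 37

After k germinated seeds and 0 non-germinating seeds the posterior is Beta(12+k, 2), with mean (12+k)/(12+2+k).
Set (12+k)/(14+k) > 0.96 and solve: k > (0.96·14 − 12)/(1 − 0.96) = 36.000.
The smallest integer exceeding 36.000 is 37, and checking k=37: (49)/(51) = 0.9608 > 0.96.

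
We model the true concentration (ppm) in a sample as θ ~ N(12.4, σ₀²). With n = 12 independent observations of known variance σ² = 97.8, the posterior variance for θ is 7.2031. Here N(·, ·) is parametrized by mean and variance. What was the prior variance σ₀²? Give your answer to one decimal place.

σ₀² = 62.0

For the Normal–Normal model with known σ², precisions add: τ_n = τ₀ + n/σ².
So 1/σ₀² = 1/7.2031 − 12/97.8 = 0.138829 − 0.122699 = 0.016130.
Hence σ₀² = 1/0.016130 ≈ 62.0.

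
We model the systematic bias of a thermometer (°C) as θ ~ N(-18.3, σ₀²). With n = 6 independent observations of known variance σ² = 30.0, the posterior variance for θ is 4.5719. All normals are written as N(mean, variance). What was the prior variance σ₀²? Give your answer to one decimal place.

For the Normal–Normal model with known σ², precisions add: τ_n = τ₀ + n/σ².
So 1/σ₀² = 1/4.5719 − 6/30.0 = 0.218727 − 0.200000 = 0.018727.
Hence σ₀² = 1/0.018727 ≈ 53.4.

σ₀² = 53.4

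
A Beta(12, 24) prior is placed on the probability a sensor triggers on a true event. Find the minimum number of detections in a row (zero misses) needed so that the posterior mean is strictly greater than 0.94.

k = 365

After k detections and 0 misses the posterior is Beta(12+k, 24), with mean (12+k)/(12+24+k).
Set (12+k)/(36+k) > 0.94 and solve: k > (0.94·36 − 12)/(1 − 0.94) = 364.000.
The smallest integer exceeding 364.000 is 365, and checking k=365: (377)/(401) = 0.9401 > 0.94.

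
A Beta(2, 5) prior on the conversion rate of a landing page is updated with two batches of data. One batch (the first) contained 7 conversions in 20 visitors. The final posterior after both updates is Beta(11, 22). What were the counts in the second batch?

2 conversions and 4 bounces

Because Beta–binomial updating is additive in the counts, the combined data contributed (α_post−α_prior, β_post−β_prior) successes and failures.
Total across both batches: 11−2=9 conversions, 22−5=17 bounces.
Subtract the first batch: 9−7=2 conversions and 17−13=4 bounces.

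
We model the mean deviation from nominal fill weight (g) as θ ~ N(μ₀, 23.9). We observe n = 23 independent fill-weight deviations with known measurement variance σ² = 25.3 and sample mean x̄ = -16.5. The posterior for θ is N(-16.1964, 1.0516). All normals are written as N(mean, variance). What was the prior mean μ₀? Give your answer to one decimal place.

μ₀ = -9.6

The posterior mean is a precision-weighted average: μ_n = (τ₀μ₀ + τ_data·x̄)/(τ₀+τ_data), with τ₀=1/σ₀² and τ_data=n/σ².
Here τ₀ = 1/23.9 = 0.041841 and τ_data = 23/25.3 = 0.909091, so τ_n = 0.950932.
Rearranging for μ₀: μ₀ = (μ_n·τ_n − τ_data·x̄)/τ₀ = (-16.1964·0.950932 − 0.909091·-16.5) / 0.041841 = -0.401674/0.041841 ≈ -9.6.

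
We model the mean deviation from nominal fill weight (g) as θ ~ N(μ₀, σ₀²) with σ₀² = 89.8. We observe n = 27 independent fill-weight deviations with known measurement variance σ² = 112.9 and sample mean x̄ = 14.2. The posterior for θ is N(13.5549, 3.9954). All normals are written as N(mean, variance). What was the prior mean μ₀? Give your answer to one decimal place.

μ₀ = -0.3

The posterior mean is a precision-weighted average: μ_n = (τ₀μ₀ + τ_data·x̄)/(τ₀+τ_data), with τ₀=1/σ₀² and τ_data=n/σ².
Here τ₀ = 1/89.8 = 0.011136 and τ_data = 27/112.9 = 0.239150, so τ_n = 0.250286.
Rearranging for μ₀: μ₀ = (μ_n·τ_n − τ_data·x̄)/τ₀ = (13.5549·0.250286 − 0.239150·14.2) / 0.011136 = -0.003328/0.011136 ≈ -0.3.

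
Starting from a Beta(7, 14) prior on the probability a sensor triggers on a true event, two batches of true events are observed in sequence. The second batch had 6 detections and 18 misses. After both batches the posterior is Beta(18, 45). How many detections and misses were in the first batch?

5 detections and 13 misses

Sequential conjugate updates are equivalent to a single update on the pooled data, so total successes = posterior α − prior α and total failures = posterior β − prior β.
Total across both batches: 18−7=11 detections, 45−14=31 misses.
Subtract the second batch: 11−6=5 detections and 31−18=13 misses.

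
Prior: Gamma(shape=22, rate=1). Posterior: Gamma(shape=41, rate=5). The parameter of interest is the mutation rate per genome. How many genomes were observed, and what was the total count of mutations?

n = 4 genomes with total 19 mutations

A Gamma(α, β) prior (rate parametrization) on a Poisson rate with n observations summing to S gives posterior Gamma(α+S, β+n).
Matching: Σxᵢ = 41 − 22 = 19 and n = 5 − 1 = 4.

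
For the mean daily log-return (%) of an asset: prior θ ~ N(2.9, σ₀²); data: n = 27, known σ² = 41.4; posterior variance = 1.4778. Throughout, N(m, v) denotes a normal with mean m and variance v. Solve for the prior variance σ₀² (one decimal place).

For the Normal–Normal model with known σ², precisions add: τ_n = τ₀ + n/σ².
So 1/σ₀² = 1/1.4778 − 27/41.4 = 0.676682 − 0.652174 = 0.024508.
Hence σ₀² = 1/0.024508 ≈ 40.8.

σ₀² = 40.8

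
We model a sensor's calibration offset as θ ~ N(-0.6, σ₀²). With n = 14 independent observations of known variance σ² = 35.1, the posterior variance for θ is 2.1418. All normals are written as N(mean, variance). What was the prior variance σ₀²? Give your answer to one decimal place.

Posterior precision equals prior precision plus data precision: 1/σ_n² = 1/σ₀² + n/σ².
So 1/σ₀² = 1/2.1418 − 14/35.1 = 0.466897 − 0.398860 = 0.068037.
Hence σ₀² = 1/0.068037 ≈ 14.7.

σ₀² = 14.7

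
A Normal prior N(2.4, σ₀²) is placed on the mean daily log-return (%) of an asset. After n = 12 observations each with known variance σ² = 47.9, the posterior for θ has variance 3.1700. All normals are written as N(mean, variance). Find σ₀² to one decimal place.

σ₀² = 15.4

Posterior precision equals prior precision plus data precision: 1/σ_n² = 1/σ₀² + n/σ².
So 1/σ₀² = 1/3.1700 − 12/47.9 = 0.315457 − 0.250522 = 0.064935.
Hence σ₀² = 1/0.064935 ≈ 15.4.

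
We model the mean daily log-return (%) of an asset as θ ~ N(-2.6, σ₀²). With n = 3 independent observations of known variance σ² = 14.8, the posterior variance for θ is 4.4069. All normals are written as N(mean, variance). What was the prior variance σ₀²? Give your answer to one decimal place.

σ₀² = 41.3

Posterior precision equals prior precision plus data precision: 1/σ_n² = 1/σ₀² + n/σ².
So 1/σ₀² = 1/4.4069 − 3/14.8 = 0.226917 − 0.202703 = 0.024214.
Hence σ₀² = 1/0.024214 ≈ 41.3.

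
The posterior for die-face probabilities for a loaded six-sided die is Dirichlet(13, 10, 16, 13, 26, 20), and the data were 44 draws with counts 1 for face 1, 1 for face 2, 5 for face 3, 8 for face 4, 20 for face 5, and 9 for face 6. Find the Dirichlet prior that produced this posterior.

For a Dirichlet(α) prior with multinomial counts c, the posterior is Dirichlet(α + c) componentwise.
Subtract each count from the matching posterior parameter: 13−1=12, 10−1=9, 16−5=11, 13−8=5, 26−20=6, 20−9=11.

Dirichlet(12, 9, 11, 5, 6, 11)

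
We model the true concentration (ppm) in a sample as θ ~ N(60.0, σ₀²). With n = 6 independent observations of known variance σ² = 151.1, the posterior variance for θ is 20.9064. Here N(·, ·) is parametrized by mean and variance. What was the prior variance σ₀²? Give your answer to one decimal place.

σ₀² = 123.1

Posterior precision equals prior precision plus data precision: 1/σ_n² = 1/σ₀² + n/σ².
So 1/σ₀² = 1/20.9064 − 6/151.1 = 0.047832 − 0.039709 = 0.008123.
Hence σ₀² = 1/0.008123 ≈ 123.1.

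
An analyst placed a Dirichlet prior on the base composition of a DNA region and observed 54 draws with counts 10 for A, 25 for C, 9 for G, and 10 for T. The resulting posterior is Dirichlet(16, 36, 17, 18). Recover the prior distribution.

For a Dirichlet(α) prior with multinomial counts c, the posterior is Dirichlet(α + c) componentwise.
Subtract each count from the matching posterior parameter: 16−10=6, 36−25=11, 17−9=8, 18−10=8.

Dirichlet(6, 11, 8, 8)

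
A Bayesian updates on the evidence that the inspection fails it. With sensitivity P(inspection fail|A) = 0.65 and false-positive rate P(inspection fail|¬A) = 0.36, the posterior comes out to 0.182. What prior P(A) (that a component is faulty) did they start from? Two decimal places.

Bayes' rule in odds form gives O(A|E) = O(A)·[P(E|A)/P(E|¬A)], hence O(A) = O(A|E)/LR.
Posterior odds = 0.182/(1−0.182) = 0.2225. LR = 0.65/0.36 = 1.8056.
Prior odds = 0.2225/1.8056 = 0.1232, so P(A) = 0.1232/(1+0.1232) ≈ 0.11.

P(A) = 0.11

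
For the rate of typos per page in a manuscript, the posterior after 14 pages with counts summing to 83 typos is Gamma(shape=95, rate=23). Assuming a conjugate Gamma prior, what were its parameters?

Gamma(shape=12, rate=9)

Gamma–Poisson conjugacy: posterior shape = α + Σxᵢ, posterior rate = β + n.
So α = 95 − 83 = 12 and β = 23 − 14 = 9.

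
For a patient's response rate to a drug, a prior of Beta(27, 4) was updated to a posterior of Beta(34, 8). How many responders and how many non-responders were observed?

A Beta(a, b) prior with s successes and f failures in binomial data gives a Beta(a+s, b+f) posterior.
So s = 34 − 27 = 7 and f = 8 − 4 = 4.

7 responders and 4 non-responders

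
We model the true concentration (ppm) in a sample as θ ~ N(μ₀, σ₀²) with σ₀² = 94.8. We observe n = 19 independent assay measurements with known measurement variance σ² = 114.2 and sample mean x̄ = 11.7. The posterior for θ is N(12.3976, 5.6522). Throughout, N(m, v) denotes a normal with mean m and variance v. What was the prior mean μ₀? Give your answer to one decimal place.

μ₀ = 23.4

The posterior mean is a precision-weighted average: μ_n = (τ₀μ₀ + τ_data·x̄)/(τ₀+τ_data), with τ₀=1/σ₀² and τ_data=n/σ².
Here τ₀ = 1/94.8 = 0.010549 and τ_data = 19/114.2 = 0.166375, so τ_n = 0.176924.
Rearranging for μ₀: μ₀ = (μ_n·τ_n − τ_data·x̄)/τ₀ = (12.3976·0.176924 − 0.166375·11.7) / 0.010549 = 0.246845/0.010549 ≈ 23.4.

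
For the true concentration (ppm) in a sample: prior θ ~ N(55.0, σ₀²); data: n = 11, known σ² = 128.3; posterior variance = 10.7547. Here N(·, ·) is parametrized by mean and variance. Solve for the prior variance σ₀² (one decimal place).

Posterior precision equals prior precision plus data precision: 1/σ_n² = 1/σ₀² + n/σ².
So 1/σ₀² = 1/10.7547 − 11/128.3 = 0.092983 − 0.085737 = 0.007246.
Hence σ₀² = 1/0.007246 ≈ 138.0.

σ₀² = 138.0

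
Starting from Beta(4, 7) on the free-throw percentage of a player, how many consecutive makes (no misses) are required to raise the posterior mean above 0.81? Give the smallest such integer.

k = 26

After k makes and 0 misses the posterior is Beta(4+k, 7), with mean (4+k)/(4+7+k).
Set (4+k)/(11+k) > 0.81 and solve: k > (0.81·11 − 4)/(1 − 0.81) = 25.842.
The smallest integer exceeding 25.842 is 26, and checking k=26: (30)/(37) = 0.8108 > 0.81.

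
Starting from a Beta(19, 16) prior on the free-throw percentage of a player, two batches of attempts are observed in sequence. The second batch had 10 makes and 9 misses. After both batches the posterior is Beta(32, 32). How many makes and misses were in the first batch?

Because Beta–binomial updating is additive in the counts, the combined data contributed (α_post−α_prior, β_post−β_prior) successes and failures.
Total across both batches: 32−19=13 makes, 32−16=16 misses.
Subtract the second batch: 13−10=3 makes and 16−9=7 misses.

3 makes and 7 misses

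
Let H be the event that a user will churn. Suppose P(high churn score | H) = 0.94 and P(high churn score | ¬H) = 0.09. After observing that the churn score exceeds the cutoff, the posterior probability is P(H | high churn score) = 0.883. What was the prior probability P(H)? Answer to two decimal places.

Bayes' rule in odds form gives O(H|E) = O(H)·[P(E|H)/P(E|¬H)], hence O(H) = O(H|E)/LR.
Posterior odds = 0.883/(1−0.883) = 7.5470. LR = 0.94/0.09 = 10.4444.
Prior odds = 7.5470/10.4444 = 0.7226, so P(H) = 0.7226/(1+0.7226) ≈ 0.42.

P(H) = 0.42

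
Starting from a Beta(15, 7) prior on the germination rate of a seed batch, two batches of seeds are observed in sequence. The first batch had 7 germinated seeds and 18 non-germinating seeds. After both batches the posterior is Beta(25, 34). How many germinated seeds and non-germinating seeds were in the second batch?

Sequential conjugate updates are equivalent to a single update on the pooled data, so total successes = posterior α − prior α and total failures = posterior β − prior β.
Total across both batches: 25−15=10 germinated seeds, 34−7=27 non-germinating seeds.
Subtract the first batch: 10−7=3 germinated seeds and 27−18=9 non-germinating seeds.

3 germinated seeds and 9 non-germinating seeds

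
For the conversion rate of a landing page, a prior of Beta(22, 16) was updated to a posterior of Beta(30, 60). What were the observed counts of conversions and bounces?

8 conversions and 44 bounces

Beta is conjugate to the binomial likelihood: posterior = Beta(α+s, β+f).
So s = 30 − 22 = 8 and f = 60 − 16 = 44.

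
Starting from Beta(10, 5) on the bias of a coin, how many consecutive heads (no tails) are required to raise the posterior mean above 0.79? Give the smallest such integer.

k = 9

After k heads and 0 tails the posterior is Beta(10+k, 5), with mean (10+k)/(10+5+k).
Set (10+k)/(15+k) > 0.79 and solve: k > (0.79·15 − 10)/(1 − 0.79) = 8.810.
The smallest integer exceeding 8.810 is 9, and checking k=9: (19)/(24) = 0.7917 > 0.79.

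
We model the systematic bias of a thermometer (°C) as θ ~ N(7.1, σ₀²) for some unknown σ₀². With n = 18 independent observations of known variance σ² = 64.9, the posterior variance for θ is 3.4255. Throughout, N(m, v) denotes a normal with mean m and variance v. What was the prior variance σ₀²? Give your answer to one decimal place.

Posterior precision equals prior precision plus data precision: 1/σ_n² = 1/σ₀² + n/σ².
So 1/σ₀² = 1/3.4255 − 18/64.9 = 0.291928 − 0.277350 = 0.014578.
Hence σ₀² = 1/0.014578 ≈ 68.6.

σ₀² = 68.6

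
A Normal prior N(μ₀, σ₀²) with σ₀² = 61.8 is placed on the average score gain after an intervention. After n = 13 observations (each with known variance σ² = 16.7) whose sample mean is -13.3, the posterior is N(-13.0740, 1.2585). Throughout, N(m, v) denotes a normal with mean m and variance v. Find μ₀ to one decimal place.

μ₀ = -2.2

The posterior mean is a precision-weighted average: μ_n = (τ₀μ₀ + τ_data·x̄)/(τ₀+τ_data), with τ₀=1/σ₀² and τ_data=n/σ².
Here τ₀ = 1/61.8 = 0.016181 and τ_data = 13/16.7 = 0.778443, so τ_n = 0.794624.
Rearranging for μ₀: μ₀ = (μ_n·τ_n − τ_data·x̄)/τ₀ = (-13.0740·0.794624 − 0.778443·-13.3) / 0.016181 = -0.035622/0.016181 ≈ -2.2.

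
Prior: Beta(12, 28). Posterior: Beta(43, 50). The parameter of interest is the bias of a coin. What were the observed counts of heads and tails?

A Beta(a, b) prior with s successes and f failures in binomial data gives a Beta(a+s, b+f) posterior.
Match parameters: s=43−12=31, f=50−28=22.

31 heads and 22 tails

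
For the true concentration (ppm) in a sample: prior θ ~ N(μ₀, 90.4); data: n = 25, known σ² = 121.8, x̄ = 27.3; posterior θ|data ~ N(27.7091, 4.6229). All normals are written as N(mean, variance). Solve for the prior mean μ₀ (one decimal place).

With known observation variance, the Normal–Normal posterior has precision τ_n = τ₀ + n/σ² and mean μ_n = (τ₀μ₀ + (n/σ²)x̄)/τ_n.
Here τ₀ = 1/90.4 = 0.011062 and τ_data = 25/121.8 = 0.205255, so τ_n = 0.216317.
Rearranging for μ₀: μ₀ = (μ_n·τ_n − τ_data·x̄)/τ₀ = (27.7091·0.216317 − 0.205255·27.3) / 0.011062 = 0.390488/0.011062 ≈ 35.3.

μ₀ = 35.3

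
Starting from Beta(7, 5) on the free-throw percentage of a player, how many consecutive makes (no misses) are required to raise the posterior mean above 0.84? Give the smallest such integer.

After k makes and 0 misses the posterior is Beta(7+k, 5), with mean (7+k)/(7+5+k).
Set (7+k)/(12+k) > 0.84 and solve: k > (0.84·12 − 7)/(1 − 0.84) = 19.250.
The smallest integer exceeding 19.250 is 20, and checking k=20: (27)/(32) = 0.8438 > 0.84.

k = 20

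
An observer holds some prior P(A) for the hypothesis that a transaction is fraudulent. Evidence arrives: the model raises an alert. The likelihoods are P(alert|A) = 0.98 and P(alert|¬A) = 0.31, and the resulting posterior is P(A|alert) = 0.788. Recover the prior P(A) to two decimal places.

In odds form, posterior odds = prior odds × likelihood ratio, so prior odds = posterior odds ÷ LR.
Posterior odds = 0.788/(1−0.788) = 3.7170. LR = 0.98/0.31 = 3.1613.
Prior odds = 3.7170/3.1613 = 1.1758, so P(A) = 1.1758/(1+1.1758) ≈ 0.54.

P(A) = 0.54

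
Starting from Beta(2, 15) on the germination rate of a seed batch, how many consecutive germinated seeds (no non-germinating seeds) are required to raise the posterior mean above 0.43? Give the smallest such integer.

After k germinated seeds and 0 non-germinating seeds the posterior is Beta(2+k, 15), with mean (2+k)/(2+15+k).
Set (2+k)/(17+k) > 0.43 and solve: k > (0.43·17 − 2)/(1 − 0.43) = 9.316.
The smallest integer exceeding 9.316 is 10.

k = 10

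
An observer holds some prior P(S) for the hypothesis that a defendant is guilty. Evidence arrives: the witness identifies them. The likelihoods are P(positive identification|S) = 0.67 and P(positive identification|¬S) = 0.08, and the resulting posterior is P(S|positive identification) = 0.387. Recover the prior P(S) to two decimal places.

P(S) = 0.07

In odds form, posterior odds = prior odds × likelihood ratio, so prior odds = posterior odds ÷ LR.
Posterior odds = 0.387/(1−0.387) = 0.6313. LR = 0.67/0.08 = 8.3750.
Prior odds = 0.6313/8.3750 = 0.0754, so P(S) = 0.0754/(1+0.0754) ≈ 0.07.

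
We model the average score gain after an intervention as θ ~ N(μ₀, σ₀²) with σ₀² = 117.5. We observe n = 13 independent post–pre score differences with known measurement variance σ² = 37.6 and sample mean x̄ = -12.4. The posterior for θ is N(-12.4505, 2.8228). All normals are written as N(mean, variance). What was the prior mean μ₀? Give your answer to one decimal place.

μ₀ = -14.5

The posterior mean is a precision-weighted average: μ_n = (τ₀μ₀ + τ_data·x̄)/(τ₀+τ_data), with τ₀=1/σ₀² and τ_data=n/σ².
Here τ₀ = 1/117.5 = 0.008511 and τ_data = 13/37.6 = 0.345745, so τ_n = 0.354256.
Rearranging for μ₀: μ₀ = (μ_n·τ_n − τ_data·x̄)/τ₀ = (-12.4505·0.354256 − 0.345745·-12.4) / 0.008511 = -0.123426/0.008511 ≈ -14.5.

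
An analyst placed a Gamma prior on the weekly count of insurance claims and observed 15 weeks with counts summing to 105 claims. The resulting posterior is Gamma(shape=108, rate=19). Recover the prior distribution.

Gamma(shape=3, rate=4)

A Gamma(α, β) prior (rate parametrization) on a Poisson rate with n observations summing to S gives posterior Gamma(α+S, β+n).
So α = 108 − 105 = 3 and β = 19 − 15 = 4.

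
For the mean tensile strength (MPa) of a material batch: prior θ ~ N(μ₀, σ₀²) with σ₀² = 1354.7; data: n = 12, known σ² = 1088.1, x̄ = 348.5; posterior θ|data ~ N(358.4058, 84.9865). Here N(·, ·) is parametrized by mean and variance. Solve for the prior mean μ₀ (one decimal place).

μ₀ = 506.4

The posterior mean is a precision-weighted average: μ_n = (τ₀μ₀ + τ_data·x̄)/(τ₀+τ_data), with τ₀=1/σ₀² and τ_data=n/σ².
Here τ₀ = 1/1354.7 = 0.000738 and τ_data = 12/1088.1 = 0.011028, so τ_n = 0.011766.
Rearranging for μ₀: μ₀ = (μ_n·τ_n − τ_data·x̄)/τ₀ = (358.4058·0.011766 − 0.011028·348.5) / 0.000738 = 0.373745/0.000738 ≈ 506.4.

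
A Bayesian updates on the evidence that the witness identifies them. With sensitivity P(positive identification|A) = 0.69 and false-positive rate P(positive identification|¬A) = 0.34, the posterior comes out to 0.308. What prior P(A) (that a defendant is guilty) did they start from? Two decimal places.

P(A) = 0.18

Bayes' rule in odds form gives O(A|E) = O(A)·[P(E|A)/P(E|¬A)], hence O(A) = O(A|E)/LR.
Posterior odds = 0.308/(1−0.308) = 0.4451. LR = 0.69/0.34 = 2.0294.
Prior odds = 0.4451/2.0294 = 0.2193, so P(A) = 0.2193/(1+0.2193) ≈ 0.18.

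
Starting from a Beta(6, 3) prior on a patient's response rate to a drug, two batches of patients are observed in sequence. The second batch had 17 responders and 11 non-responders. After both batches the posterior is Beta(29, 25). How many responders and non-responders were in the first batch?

6 responders and 11 non-responders

Sequential conjugate updates are equivalent to a single update on the pooled data, so total successes = posterior α − prior α and total failures = posterior β − prior β.
Total across both batches: 29−6=23 responders, 25−3=22 non-responders.
Subtract the second batch: 23−17=6 responders and 22−11=11 non-responders.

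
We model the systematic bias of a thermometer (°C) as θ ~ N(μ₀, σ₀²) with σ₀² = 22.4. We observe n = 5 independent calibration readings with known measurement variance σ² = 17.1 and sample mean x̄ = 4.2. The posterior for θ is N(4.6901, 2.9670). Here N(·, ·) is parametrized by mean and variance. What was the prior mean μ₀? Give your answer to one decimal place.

μ₀ = 7.9

The posterior mean is a precision-weighted average: μ_n = (τ₀μ₀ + τ_data·x̄)/(τ₀+τ_data), with τ₀=1/σ₀² and τ_data=n/σ².
Here τ₀ = 1/22.4 = 0.044643 and τ_data = 5/17.1 = 0.292398, so τ_n = 0.337041.
Rearranging for μ₀: μ₀ = (μ_n·τ_n − τ_data·x̄)/τ₀ = (4.6901·0.337041 − 0.292398·4.2) / 0.044643 = 0.352684/0.044643 ≈ 7.9.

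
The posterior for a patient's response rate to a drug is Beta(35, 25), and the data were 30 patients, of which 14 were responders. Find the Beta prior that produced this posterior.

Beta(21, 9)

Under Beta–binomial conjugacy the posterior parameters are (a+s, b+f).
Subtract the data counts: 35−14=21, 25−16=9.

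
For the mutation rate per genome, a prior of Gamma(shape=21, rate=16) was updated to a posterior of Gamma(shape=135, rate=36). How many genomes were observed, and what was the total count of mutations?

A Gamma(α, β) prior (rate parametrization) on a Poisson rate with n observations summing to S gives posterior Gamma(α+S, β+n).
Matching: Σxᵢ = 135 − 21 = 114 and n = 36 − 16 = 20.

n = 20 genomes with total 114 mutations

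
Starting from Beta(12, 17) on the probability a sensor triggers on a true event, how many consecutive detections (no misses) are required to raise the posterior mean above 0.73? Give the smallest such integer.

After k detections and 0 misses the posterior is Beta(12+k, 17), with mean (12+k)/(12+17+k).
Set (12+k)/(29+k) > 0.73 and solve: k > (0.73·29 − 12)/(1 − 0.73) = 33.963.
The smallest integer exceeding 33.963 is 34, and checking k=34: (46)/(63) = 0.7302 > 0.73.

k = 34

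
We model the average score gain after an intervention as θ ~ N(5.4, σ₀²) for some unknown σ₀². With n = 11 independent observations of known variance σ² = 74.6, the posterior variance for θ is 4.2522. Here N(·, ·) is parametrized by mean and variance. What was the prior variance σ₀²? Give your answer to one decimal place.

Posterior precision equals prior precision plus data precision: 1/σ_n² = 1/σ₀² + n/σ².
So 1/σ₀² = 1/4.2522 − 11/74.6 = 0.235172 − 0.147453 = 0.087719.
Hence σ₀² = 1/0.087719 ≈ 11.4.

σ₀² = 11.4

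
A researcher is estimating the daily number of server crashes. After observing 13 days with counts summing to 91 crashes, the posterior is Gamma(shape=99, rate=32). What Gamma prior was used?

Gamma(shape=8, rate=19)

A Gamma(α, β) prior (rate parametrization) on a Poisson rate with n observations summing to S gives posterior Gamma(α+S, β+n).
So α = 99 − 91 = 8 and β = 32 − 13 = 19.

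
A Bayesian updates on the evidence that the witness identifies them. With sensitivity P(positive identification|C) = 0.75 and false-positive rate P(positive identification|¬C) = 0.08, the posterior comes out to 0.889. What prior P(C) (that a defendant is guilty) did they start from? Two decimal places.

P(C) = 0.46

Bayes' rule in odds form gives O(C|E) = O(C)·[P(E|C)/P(E|¬C)], hence O(C) = O(C|E)/LR.
Posterior odds = 0.889/(1−0.889) = 8.0090. LR = 0.75/0.08 = 9.3750.
Prior odds = 8.0090/9.3750 = 0.8543, so P(C) = 0.8543/(1+0.8543) ≈ 0.46.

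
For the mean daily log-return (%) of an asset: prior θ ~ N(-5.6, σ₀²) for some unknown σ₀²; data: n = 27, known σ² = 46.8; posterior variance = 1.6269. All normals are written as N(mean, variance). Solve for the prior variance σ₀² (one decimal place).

σ₀² = 26.5

Posterior precision equals prior precision plus data precision: 1/σ_n² = 1/σ₀² + n/σ².
So 1/σ₀² = 1/1.6269 − 27/46.8 = 0.614666 − 0.576923 = 0.037743.
Hence σ₀² = 1/0.037743 ≈ 26.5.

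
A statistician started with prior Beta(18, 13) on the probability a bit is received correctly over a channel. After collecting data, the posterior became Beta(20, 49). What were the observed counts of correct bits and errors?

2 correct bits and 36 errors

Under Beta–binomial conjugacy the posterior parameters are (a+s, b+f).
Match parameters: s=20−18=2, f=49−13=36.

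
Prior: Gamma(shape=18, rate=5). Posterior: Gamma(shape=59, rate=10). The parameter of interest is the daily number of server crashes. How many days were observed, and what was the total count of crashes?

Gamma–Poisson conjugacy: posterior shape = α + Σxᵢ, posterior rate = β + n.
Matching: Σxᵢ = 59 − 18 = 41 and n = 10 − 5 = 5.

n = 5 days with total 41 crashes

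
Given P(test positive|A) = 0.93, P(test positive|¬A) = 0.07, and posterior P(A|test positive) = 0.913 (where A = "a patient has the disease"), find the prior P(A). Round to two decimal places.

In odds form, posterior odds = prior odds × likelihood ratio, so prior odds = posterior odds ÷ LR.
Posterior odds = 0.913/(1−0.913) = 10.4943. LR = 0.93/0.07 = 13.2857.
Prior odds = 10.4943/13.2857 = 0.7899, so P(A) = 0.7899/(1+0.7899) ≈ 0.44.

P(A) = 0.44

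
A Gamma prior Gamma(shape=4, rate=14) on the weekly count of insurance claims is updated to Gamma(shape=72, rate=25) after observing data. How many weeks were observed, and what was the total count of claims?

n = 11 weeks with total 68 claims

A Gamma(α, β) prior (rate parametrization) on a Poisson rate with n observations summing to S gives posterior Gamma(α+S, β+n).
Matching: Σxᵢ = 72 − 4 = 68 and n = 25 − 14 = 11.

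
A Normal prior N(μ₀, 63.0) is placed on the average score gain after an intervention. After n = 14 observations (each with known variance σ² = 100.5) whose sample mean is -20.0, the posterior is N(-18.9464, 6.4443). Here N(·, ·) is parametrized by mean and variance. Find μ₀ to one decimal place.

With known observation variance, the Normal–Normal posterior has precision τ_n = τ₀ + n/σ² and mean μ_n = (τ₀μ₀ + (n/σ²)x̄)/τ_n.
Here τ₀ = 1/63.0 = 0.015873 and τ_data = 14/100.5 = 0.139303, so τ_n = 0.155176.
Rearranging for μ₀: μ₀ = (μ_n·τ_n − τ_data·x̄)/τ₀ = (-18.9464·0.155176 − 0.139303·-20.0) / 0.015873 = -0.153967/0.015873 ≈ -9.7.

μ₀ = -9.7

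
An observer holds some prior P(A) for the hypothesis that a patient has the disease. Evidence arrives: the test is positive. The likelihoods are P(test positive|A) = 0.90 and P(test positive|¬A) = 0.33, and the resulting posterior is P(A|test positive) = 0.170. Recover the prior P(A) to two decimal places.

P(A) = 0.07

In odds form, posterior odds = prior odds × likelihood ratio, so prior odds = posterior odds ÷ LR.
Posterior odds = 0.170/(1−0.170) = 0.2048. LR = 0.90/0.33 = 2.7273.
Prior odds = 0.2048/2.7273 = 0.0751, so P(A) = 0.0751/(1+0.0751) ≈ 0.07.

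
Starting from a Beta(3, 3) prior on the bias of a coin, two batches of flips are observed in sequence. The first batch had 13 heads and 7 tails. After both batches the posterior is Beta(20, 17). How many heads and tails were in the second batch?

4 heads and 7 tails

Sequential conjugate updates are equivalent to a single update on the pooled data, so total successes = posterior α − prior α and total failures = posterior β − prior β.
Total across both batches: 20−3=17 heads, 17−3=14 tails.
Subtract the first batch: 17−13=4 heads and 14−7=7 tails.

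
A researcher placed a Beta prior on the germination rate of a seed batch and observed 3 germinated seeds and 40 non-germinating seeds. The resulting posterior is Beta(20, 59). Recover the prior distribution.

Beta(17, 19)

A Beta(α, β) prior with s successes and f failures in binomial data gives a Beta(α+s, β+f) posterior.
Subtract the data counts: 20−3=17, 59−40=19.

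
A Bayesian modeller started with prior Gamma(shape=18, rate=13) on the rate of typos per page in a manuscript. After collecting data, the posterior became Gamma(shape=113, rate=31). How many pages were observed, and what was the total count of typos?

Gamma–Poisson conjugacy: posterior shape = α + Σxᵢ, posterior rate = β + n.
Matching: Σxᵢ = 113 − 18 = 95 and n = 31 − 13 = 18.

n = 18 pages with total 95 typos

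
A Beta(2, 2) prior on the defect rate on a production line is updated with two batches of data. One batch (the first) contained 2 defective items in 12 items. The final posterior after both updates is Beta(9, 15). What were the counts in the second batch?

5 defective items and 3 good items

Sequential conjugate updates are equivalent to a single update on the pooled data, so total successes = posterior α − prior α and total failures = posterior β − prior β.
Total across both batches: 9−2=7 defective items, 15−2=13 good items.
Subtract the first batch: 7−2=5 defective items and 13−10=3 good items.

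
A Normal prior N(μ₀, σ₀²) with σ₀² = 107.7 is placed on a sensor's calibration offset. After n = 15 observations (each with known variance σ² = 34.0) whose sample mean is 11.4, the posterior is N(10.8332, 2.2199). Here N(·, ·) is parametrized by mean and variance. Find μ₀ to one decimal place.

With known observation variance, the Normal–Normal posterior has precision τ_n = τ₀ + n/σ² and mean μ_n = (τ₀μ₀ + (n/σ²)x̄)/τ_n.
Here τ₀ = 1/107.7 = 0.009285 and τ_data = 15/34.0 = 0.441176, so τ_n = 0.450461.
Rearranging for μ₀: μ₀ = (μ_n·τ_n − τ_data·x̄)/τ₀ = (10.8332·0.450461 − 0.441176·11.4) / 0.009285 = -0.149472/0.009285 ≈ -16.1.

μ₀ = -16.1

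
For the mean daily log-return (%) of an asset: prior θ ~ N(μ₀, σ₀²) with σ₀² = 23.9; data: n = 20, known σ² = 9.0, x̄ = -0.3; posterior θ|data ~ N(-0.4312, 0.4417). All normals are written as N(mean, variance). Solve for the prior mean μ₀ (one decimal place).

μ₀ = -7.4

The posterior mean is a precision-weighted average: μ_n = (τ₀μ₀ + τ_data·x̄)/(τ₀+τ_data), with τ₀=1/σ₀² and τ_data=n/σ².
Here τ₀ = 1/23.9 = 0.041841 and τ_data = 20/9.0 = 2.222222, so τ_n = 2.264063.
Rearranging for μ₀: μ₀ = (μ_n·τ_n − τ_data·x̄)/τ₀ = (-0.4312·2.264063 − 2.222222·-0.3) / 0.041841 = -0.309597/0.041841 ≈ -7.4.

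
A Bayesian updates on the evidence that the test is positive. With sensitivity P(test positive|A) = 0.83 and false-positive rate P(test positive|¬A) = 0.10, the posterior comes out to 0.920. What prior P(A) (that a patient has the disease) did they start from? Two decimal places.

Bayes' rule in odds form gives O(A|E) = O(A)·[P(E|A)/P(E|¬A)], hence O(A) = O(A|E)/LR.
Posterior odds = 0.920/(1−0.920) = 11.5000. LR = 0.83/0.10 = 8.3000.
Prior odds = 11.5000/8.3000 = 1.3855, so P(A) = 1.3855/(1+1.3855) ≈ 0.58.

P(A) = 0.58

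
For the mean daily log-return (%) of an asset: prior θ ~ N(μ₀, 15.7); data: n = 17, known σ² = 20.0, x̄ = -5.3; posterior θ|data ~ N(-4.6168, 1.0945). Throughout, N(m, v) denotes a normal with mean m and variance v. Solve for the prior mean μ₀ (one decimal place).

The posterior mean is a precision-weighted average: μ_n = (τ₀μ₀ + τ_data·x̄)/(τ₀+τ_data), with τ₀=1/σ₀² and τ_data=n/σ².
Here τ₀ = 1/15.7 = 0.063694 and τ_data = 17/20.0 = 0.850000, so τ_n = 0.913694.
Rearranging for μ₀: μ₀ = (μ_n·τ_n − τ_data·x̄)/τ₀ = (-4.6168·0.913694 − 0.850000·-5.3) / 0.063694 = 0.286658/0.063694 ≈ 4.5.

μ₀ = 4.5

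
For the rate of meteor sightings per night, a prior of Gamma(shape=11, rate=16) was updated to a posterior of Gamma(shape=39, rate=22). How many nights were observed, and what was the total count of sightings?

n = 6 nights with total 28 sightings

Gamma–Poisson conjugacy: posterior shape = α + Σxᵢ, posterior rate = β + n.
Matching: Σxᵢ = 39 − 11 = 28 and n = 22 − 16 = 6.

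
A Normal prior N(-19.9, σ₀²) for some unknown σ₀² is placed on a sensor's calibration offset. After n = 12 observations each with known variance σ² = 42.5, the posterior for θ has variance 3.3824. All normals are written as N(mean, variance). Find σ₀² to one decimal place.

Posterior precision equals prior precision plus data precision: 1/σ_n² = 1/σ₀² + n/σ².
So 1/σ₀² = 1/3.3824 − 12/42.5 = 0.295648 − 0.282353 = 0.013295.
Hence σ₀² = 1/0.013295 ≈ 75.2.

σ₀² = 75.2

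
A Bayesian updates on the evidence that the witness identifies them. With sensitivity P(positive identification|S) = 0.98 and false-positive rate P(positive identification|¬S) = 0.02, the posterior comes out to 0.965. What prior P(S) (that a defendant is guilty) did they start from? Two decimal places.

P(S) = 0.36

Bayes' rule in odds form gives O(S|E) = O(S)·[P(E|S)/P(E|¬S)], hence O(S) = O(S|E)/LR.
Posterior odds = 0.965/(1−0.965) = 27.5714. LR = 0.98/0.02 = 49.0000.
Prior odds = 27.5714/49.0000 = 0.5627, so P(S) = 0.5627/(1+0.5627) ≈ 0.36.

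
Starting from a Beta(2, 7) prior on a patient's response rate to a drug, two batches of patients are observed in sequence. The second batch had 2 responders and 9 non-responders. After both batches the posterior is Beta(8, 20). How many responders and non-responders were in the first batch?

Sequential conjugate updates are equivalent to a single update on the pooled data, so total successes = posterior α − prior α and total failures = posterior β − prior β.
Total across both batches: 8−2=6 responders, 20−7=13 non-responders.
Subtract the second batch: 6−2=4 responders and 13−9=4 non-responders.

4 responders and 4 non-responders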